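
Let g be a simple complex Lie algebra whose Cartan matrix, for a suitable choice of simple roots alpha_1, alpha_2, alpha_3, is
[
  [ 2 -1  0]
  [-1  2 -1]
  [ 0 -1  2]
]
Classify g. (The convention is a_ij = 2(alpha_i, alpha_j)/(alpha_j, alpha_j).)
A_3

The matrix has rank 3 with 2's on the diagonal. Reading the off-diagonal entries as Dynkin edges (a single edge where a_ij = a_ji = -1; a double or triple edge where a_ij * a_ji = 2 or 3), the diagram is a chain of 3 nodes with single edges (A_3). One simple-root ordering that puts it in standard form is (alpha_3, alpha_2, alpha_1). So the algebra is type A_3, i.e. sl(4).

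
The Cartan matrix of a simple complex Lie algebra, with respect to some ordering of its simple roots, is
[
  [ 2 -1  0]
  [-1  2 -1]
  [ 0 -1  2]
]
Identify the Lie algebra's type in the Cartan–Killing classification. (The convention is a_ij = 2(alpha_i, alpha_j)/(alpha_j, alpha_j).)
A3

The matrix has rank 3 with 2's on the diagonal. Reading the off-diagonal entries as Dynkin edges (a single edge where a_ij = a_ji = -1; a double or triple edge where a_ij * a_ji = 2 or 3), the diagram is a chain of 3 nodes with single edges (A_3). One simple-root ordering that puts it in standard form is (alpha_3, alpha_2, alpha_1). So the algebra is type A_3, i.e. sl(4).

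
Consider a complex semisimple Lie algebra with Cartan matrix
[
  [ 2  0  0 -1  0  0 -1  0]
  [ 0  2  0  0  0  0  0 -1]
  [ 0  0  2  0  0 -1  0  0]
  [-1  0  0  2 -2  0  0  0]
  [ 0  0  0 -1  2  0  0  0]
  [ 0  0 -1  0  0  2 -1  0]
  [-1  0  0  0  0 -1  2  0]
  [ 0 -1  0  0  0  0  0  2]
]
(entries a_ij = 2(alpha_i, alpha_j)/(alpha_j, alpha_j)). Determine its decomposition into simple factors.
The diagram associated to this matrix has two connected components: the simple roots {alpha_2, alpha_8} form a chain of 2 nodes with single edges (A_2), and {alpha_1, alpha_3, alpha_4, alpha_5, alpha_6, alpha_7} form a chain of 6 nodes with a double edge at one end; the terminal node there is the unique short simple root (B_6). A semisimple Lie algebra decomposes uniquely as the direct sum of simple ideals, one per connected component of its Dynkin diagram, so g ≅ A_2 ⊕ B_6 (dimension 8 + 78 = 86).

A_2 (sl(3)) + B_6 (so(13))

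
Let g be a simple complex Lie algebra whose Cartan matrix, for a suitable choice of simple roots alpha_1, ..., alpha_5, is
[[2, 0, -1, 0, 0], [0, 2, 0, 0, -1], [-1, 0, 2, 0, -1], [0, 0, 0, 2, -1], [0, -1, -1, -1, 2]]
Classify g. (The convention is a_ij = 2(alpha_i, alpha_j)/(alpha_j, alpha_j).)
D_5 (so(10))

The matrix has rank 5 with 2's on the diagonal. Reading the off-diagonal entries as Dynkin edges (a single edge where a_ij = a_ji = -1; a double or triple edge where a_ij * a_ji = 2 or 3), the diagram is a chain of 3 nodes with a fork of two nodes at one end (D_5). One simple-root ordering that puts it in standard form is (alpha_1, alpha_3, alpha_5, alpha_4, alpha_2). So the algebra is type D_5, i.e. so(10).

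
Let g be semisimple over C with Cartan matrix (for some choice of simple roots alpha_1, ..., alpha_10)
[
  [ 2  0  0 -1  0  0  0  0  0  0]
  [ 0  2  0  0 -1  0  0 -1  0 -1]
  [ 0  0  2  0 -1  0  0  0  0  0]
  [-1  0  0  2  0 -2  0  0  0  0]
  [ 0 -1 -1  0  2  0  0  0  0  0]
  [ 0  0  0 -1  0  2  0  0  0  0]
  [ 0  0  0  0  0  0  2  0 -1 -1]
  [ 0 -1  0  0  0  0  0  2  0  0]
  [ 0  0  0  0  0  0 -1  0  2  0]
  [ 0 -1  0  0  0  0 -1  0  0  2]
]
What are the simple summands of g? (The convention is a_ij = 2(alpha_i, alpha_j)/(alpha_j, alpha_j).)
The diagram associated to this matrix has two connected components: the simple roots {alpha_1, alpha_4, alpha_6} form a chain of 3 nodes with a double edge at one end; the terminal node there is the unique short simple root (B_3), and {alpha_2, alpha_3, alpha_5, alpha_7, alpha_8, alpha_9, alpha_10} form a chain of 6 nodes with one extra node attached to the third node from one end (E_7). A semisimple Lie algebra decomposes uniquely as the direct sum of simple ideals, one per connected component of its Dynkin diagram, so g ≅ B_3 ⊕ E_7 (dimension 21 + 133 = 154).

B3 + E7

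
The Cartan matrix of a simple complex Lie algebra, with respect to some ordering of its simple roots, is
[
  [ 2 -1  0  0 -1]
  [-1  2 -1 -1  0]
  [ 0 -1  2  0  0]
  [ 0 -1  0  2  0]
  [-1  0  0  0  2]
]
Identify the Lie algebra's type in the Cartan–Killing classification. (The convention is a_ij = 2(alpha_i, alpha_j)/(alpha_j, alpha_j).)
D5

The matrix has rank 5 with 2's on the diagonal. Reading the off-diagonal entries as Dynkin edges (a single edge where a_ij = a_ji = -1; a double or triple edge where a_ij * a_ji = 2 or 3), the diagram is a chain of 3 nodes with a fork of two nodes at one end (D_5). One simple-root ordering that puts it in standard form is (alpha_5, alpha_1, alpha_2, alpha_3, alpha_4). So the algebra is type D_5, i.e. so(10).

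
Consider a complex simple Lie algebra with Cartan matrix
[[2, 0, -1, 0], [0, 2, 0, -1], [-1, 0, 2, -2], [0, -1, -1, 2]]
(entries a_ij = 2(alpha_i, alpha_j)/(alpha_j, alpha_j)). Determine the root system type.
F_4

The matrix has rank 4 with 2's on the diagonal. Reading the off-diagonal entries as Dynkin edges (a single edge where a_ij = a_ji = -1; a double or triple edge where a_ij * a_ji = 2 or 3), the diagram is a chain of 4 nodes with a double edge between the middle two (F_4). One simple-root ordering that puts it in standard form is (alpha_1, alpha_3, alpha_4, alpha_2). So the algebra is type F_4.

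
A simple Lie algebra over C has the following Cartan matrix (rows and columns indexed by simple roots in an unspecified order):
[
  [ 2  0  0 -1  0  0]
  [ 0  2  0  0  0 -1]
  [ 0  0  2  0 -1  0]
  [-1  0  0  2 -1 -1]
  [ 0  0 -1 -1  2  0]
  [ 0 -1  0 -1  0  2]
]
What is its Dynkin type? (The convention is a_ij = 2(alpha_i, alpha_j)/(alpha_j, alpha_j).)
The matrix has rank 6 with 2's on the diagonal. Reading the off-diagonal entries as Dynkin edges (a single edge where a_ij = a_ji = -1; a double or triple edge where a_ij * a_ji = 2 or 3), the diagram is a chain of 5 nodes with one extra node attached to the third node from one end (E_6). One simple-root ordering that puts it in standard form is (alpha_2, alpha_1, alpha_6, alpha_4, alpha_5, alpha_3). So the algebra is type E_6.

E_6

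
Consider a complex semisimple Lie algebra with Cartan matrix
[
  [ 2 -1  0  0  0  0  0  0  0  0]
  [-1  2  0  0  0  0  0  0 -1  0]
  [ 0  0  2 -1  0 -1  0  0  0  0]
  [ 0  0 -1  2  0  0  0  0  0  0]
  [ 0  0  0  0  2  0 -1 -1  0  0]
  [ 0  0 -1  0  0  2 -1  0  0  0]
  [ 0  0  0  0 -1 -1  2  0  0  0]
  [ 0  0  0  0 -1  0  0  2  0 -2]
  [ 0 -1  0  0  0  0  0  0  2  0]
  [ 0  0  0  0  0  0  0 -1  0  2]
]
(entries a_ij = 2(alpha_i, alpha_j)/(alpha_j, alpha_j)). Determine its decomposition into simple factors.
A_3 (sl(4)) ⊕ B_7 (so(15))

The diagram associated to this matrix has two connected components: the simple roots {alpha_1, alpha_2, alpha_9} form a chain of 3 nodes with single edges (A_3), and {alpha_3, alpha_4, alpha_5, alpha_6, alpha_7, alpha_8, alpha_10} form a chain of 7 nodes with a double edge at one end; the terminal node there is the unique short simple root (B_7). A semisimple Lie algebra decomposes uniquely as the direct sum of simple ideals, one per connected component of its Dynkin diagram, so g ≅ A_3 ⊕ B_7 (dimension 15 + 105 = 120).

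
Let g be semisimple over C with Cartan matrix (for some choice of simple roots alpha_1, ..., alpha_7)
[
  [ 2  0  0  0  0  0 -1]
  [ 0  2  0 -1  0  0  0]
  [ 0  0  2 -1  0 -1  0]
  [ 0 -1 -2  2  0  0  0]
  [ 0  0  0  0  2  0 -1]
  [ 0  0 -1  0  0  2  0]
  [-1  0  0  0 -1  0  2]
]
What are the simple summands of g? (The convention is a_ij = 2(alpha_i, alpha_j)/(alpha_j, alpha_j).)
A_3 (sl(4)) + F_4

The diagram associated to this matrix has two connected components: the simple roots {alpha_1, alpha_5, alpha_7} form a chain of 3 nodes with single edges (A_3), and {alpha_2, alpha_3, alpha_4, alpha_6} form a chain of 4 nodes with a double edge between the middle two (F_4). A semisimple Lie algebra decomposes uniquely as the direct sum of simple ideals, one per connected component of its Dynkin diagram, so g ≅ A_3 ⊕ F_4 (dimension 15 + 52 = 67).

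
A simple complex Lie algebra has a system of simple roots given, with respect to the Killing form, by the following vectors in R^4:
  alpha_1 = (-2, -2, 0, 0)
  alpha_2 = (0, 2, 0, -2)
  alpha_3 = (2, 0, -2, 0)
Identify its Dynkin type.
Compute the Cartan integers a_ij = 2(alpha_i, alpha_j)/(alpha_j, alpha_j); the resulting 3x3 Cartan matrix is
[[2, -1, -1], [-1, 2, 0], [-1, 0, 2]].
All simple roots have the same length, so the diagram is simply laced. The associated Dynkin diagram is a chain of 3 nodes with single edges (A_3), so the type is A_3 (the algebra sl(4)).

type A_3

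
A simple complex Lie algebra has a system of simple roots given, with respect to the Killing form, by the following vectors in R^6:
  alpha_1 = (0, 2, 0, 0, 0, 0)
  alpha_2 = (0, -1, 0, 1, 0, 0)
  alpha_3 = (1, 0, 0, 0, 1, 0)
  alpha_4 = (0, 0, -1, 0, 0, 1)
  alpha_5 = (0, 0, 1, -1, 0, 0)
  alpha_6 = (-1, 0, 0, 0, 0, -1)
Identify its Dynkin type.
C6

Compute the Cartan integers a_ij = 2(alpha_i, alpha_j)/(alpha_j, alpha_j); the resulting 6x6 Cartan matrix is
[[2, -2, 0, 0, 0, 0], [-1, 2, 0, 0, -1, 0], [0, 0, 2, 0, 0, -1], [0, 0, 0, 2, -1, -1], [0, -1, 0, -1, 2, 0], [0, 0, -1, -1, 0, 2]].
The roots have two lengths (squared-length ratio 2:1); the short ones are alpha_{2,3,4,5,6}. The associated Dynkin diagram is a chain of 6 nodes with a double edge at one end; the terminal node there is the unique long simple root (C_6), so the type is C_6 (the algebra sp(12)).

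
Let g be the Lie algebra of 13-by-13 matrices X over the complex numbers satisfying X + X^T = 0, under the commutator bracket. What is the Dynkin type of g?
B_6

This is so(13) with 13 odd, which has dimension 13(13-1)/2 = 78 and rank (13-1)/2 = 6. In the classification of classical Lie algebras, the orthogonal algebra so(2n+1) in an odd number of variables has type B_n; here n = 6, so the Dynkin diagram is a chain of 6 nodes with a double edge at one end; the terminal node there is the unique short simple root (B_6). Hence the type is B_6.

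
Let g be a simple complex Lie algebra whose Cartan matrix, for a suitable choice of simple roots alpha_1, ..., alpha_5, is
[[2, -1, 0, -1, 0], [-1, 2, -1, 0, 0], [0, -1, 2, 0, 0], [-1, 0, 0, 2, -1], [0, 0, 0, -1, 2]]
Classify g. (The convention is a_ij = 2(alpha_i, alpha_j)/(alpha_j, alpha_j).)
The matrix has rank 5 with 2's on the diagonal. Reading the off-diagonal entries as Dynkin edges (a single edge where a_ij = a_ji = -1; a double or triple edge where a_ij * a_ji = 2 or 3), the diagram is a chain of 5 nodes with single edges (A_5). One simple-root ordering that puts it in standard form is (alpha_5, alpha_4, alpha_1, alpha_2, alpha_3). So the algebra is type A_5, i.e. sl(6).

A_5 (sl(6))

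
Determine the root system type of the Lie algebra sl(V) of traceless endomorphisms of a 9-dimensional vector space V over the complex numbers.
A8

This is sl(9), which has dimension 9^2 - 1 = 80 and rank 9 - 1 = 8 (a Cartan subalgebra is the diagonal traceless matrices). In the classification of classical Lie algebras, the special linear algebra sl(n+1) has type A_n; here n = 8, so the Dynkin diagram is a chain of 8 nodes with single edges (A_8). Hence the type is A_8.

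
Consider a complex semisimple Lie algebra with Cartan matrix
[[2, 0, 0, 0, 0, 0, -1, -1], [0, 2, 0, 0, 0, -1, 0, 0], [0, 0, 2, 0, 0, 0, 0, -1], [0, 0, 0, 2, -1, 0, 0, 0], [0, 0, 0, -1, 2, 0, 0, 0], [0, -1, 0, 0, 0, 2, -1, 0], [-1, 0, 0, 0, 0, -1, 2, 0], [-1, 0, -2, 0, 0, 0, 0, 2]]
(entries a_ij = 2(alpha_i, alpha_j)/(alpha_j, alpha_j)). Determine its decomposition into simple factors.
The diagram associated to this matrix has two connected components: the simple roots {alpha_4, alpha_5} form a chain of 2 nodes with single edges (A_2), and {alpha_1, alpha_2, alpha_3, alpha_6, alpha_7, alpha_8} form a chain of 6 nodes with a double edge at one end; the terminal node there is the unique short simple root (B_6). A semisimple Lie algebra decomposes uniquely as the direct sum of simple ideals, one per connected component of its Dynkin diagram, so g ≅ A_2 ⊕ B_6 (dimension 8 + 78 = 86).

A_2 ⊕ B_6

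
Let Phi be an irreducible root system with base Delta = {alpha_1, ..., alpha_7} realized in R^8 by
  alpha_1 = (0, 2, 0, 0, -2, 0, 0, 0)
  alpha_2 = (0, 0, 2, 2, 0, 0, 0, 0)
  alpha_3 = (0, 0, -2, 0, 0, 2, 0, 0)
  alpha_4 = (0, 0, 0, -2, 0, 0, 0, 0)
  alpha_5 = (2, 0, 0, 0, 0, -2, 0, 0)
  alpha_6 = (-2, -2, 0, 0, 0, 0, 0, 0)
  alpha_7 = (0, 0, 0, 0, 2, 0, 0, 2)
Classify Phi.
B7

Compute the Cartan integers a_ij = 2(alpha_i, alpha_j)/(alpha_j, alpha_j); the resulting 7x7 Cartan matrix is
[[2, 0, 0, 0, 0, -1, -1], [0, 2, -1, -2, 0, 0, 0], [0, -1, 2, 0, -1, 0, 0], [0, -1, 0, 2, 0, 0, 0], [0, 0, -1, 0, 2, -1, 0], [-1, 0, 0, 0, -1, 2, 0], [-1, 0, 0, 0, 0, 0, 2]].
The roots have two lengths (squared-length ratio 2:1); the short ones are alpha_{4}. The associated Dynkin diagram is a chain of 7 nodes with a double edge at one end; the terminal node there is the unique short simple root (B_7), so the type is B_7 (the algebra so(15)).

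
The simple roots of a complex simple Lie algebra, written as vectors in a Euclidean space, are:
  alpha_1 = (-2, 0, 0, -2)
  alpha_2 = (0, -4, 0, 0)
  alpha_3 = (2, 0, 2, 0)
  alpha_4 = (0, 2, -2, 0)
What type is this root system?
C_4 (sp(8))

Compute the Cartan integers a_ij = 2(alpha_i, alpha_j)/(alpha_j, alpha_j); the resulting 4x4 Cartan matrix is
[[2, 0, -1, 0], [0, 2, 0, -2], [-1, 0, 2, -1], [0, -1, -1, 2]].
The roots have two lengths (squared-length ratio 2:1); the short ones are alpha_{1,3,4}. The associated Dynkin diagram is a chain of 4 nodes with a double edge at one end; the terminal node there is the unique long simple root (C_4), so the type is C_4 (the algebra sp(8)).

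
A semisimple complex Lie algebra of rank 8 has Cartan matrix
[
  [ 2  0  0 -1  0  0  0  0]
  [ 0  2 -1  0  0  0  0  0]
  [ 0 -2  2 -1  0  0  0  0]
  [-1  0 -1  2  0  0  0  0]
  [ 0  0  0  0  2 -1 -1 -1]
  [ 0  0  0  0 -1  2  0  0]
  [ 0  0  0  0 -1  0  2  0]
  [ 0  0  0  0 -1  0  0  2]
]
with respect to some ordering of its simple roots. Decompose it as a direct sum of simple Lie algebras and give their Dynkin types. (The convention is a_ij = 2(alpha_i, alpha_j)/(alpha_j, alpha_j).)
The diagram associated to this matrix has two connected components: the simple roots {alpha_1, alpha_2, alpha_3, alpha_4} form a chain of 4 nodes with a double edge at one end; the terminal node there is the unique short simple root (B_4), and {alpha_5, alpha_6, alpha_7, alpha_8} form a chain of 2 nodes with a fork of two nodes at one end (D_4). A semisimple Lie algebra decomposes uniquely as the direct sum of simple ideals, one per connected component of its Dynkin diagram, so g ≅ B_4 ⊕ D_4 (dimension 36 + 28 = 64).

B_4 ⊕ D_4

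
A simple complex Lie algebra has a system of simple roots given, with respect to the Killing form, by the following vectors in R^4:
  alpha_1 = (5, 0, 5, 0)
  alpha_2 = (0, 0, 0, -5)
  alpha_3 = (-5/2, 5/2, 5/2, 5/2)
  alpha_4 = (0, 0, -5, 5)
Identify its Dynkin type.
F_4

Compute the Cartan integers a_ij = 2(alpha_i, alpha_j)/(alpha_j, alpha_j); the resulting 4x4 Cartan matrix is
[[2, 0, 0, -1], [0, 2, -1, -1], [0, -1, 2, 0], [-1, -2, 0, 2]].
The roots have two lengths (squared-length ratio 2:1); the short ones are alpha_{2,3}. The associated Dynkin diagram is a chain of 4 nodes with a double edge between the middle two (F_4), so the type is F_4.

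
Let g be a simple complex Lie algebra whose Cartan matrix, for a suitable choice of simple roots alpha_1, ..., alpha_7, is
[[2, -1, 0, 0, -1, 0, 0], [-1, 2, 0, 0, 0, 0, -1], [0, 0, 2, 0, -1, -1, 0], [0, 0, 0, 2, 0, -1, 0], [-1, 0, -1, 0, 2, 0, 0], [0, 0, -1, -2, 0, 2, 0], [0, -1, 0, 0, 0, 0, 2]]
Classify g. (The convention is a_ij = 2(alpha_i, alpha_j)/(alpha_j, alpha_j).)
The matrix has rank 7 with 2's on the diagonal. Reading the off-diagonal entries as Dynkin edges (a single edge where a_ij = a_ji = -1; a double or triple edge where a_ij * a_ji = 2 or 3), the diagram is a chain of 7 nodes with a double edge at one end; the terminal node there is the unique short simple root (B_7). One simple-root ordering that puts it in standard form is (alpha_7, alpha_2, alpha_1, alpha_5, alpha_3, alpha_6, alpha_4). So the algebra is type B_7, i.e. so(15).

B_7 (so(15))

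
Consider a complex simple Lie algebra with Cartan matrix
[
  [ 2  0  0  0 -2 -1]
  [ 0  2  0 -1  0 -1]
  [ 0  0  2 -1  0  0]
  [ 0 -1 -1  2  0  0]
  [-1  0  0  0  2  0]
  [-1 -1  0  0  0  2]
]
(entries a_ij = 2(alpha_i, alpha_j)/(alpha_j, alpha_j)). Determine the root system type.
type B_6

The matrix has rank 6 with 2's on the diagonal. Reading the off-diagonal entries as Dynkin edges (a single edge where a_ij = a_ji = -1; a double or triple edge where a_ij * a_ji = 2 or 3), the diagram is a chain of 6 nodes with a double edge at one end; the terminal node there is the unique short simple root (B_6). One simple-root ordering that puts it in standard form is (alpha_3, alpha_4, alpha_2, alpha_6, alpha_1, alpha_5). So the algebra is type B_6, i.e. so(13).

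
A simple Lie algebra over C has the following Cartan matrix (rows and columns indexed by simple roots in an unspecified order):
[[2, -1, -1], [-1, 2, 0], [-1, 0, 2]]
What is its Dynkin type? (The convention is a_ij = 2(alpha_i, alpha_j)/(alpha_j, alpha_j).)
The matrix has rank 3 with 2's on the diagonal. Reading the off-diagonal entries as Dynkin edges (a single edge where a_ij = a_ji = -1; a double or triple edge where a_ij * a_ji = 2 or 3), the diagram is a chain of 3 nodes with single edges (A_3). One simple-root ordering that puts it in standard form is (alpha_3, alpha_1, alpha_2). So the algebra is type A_3, i.e. sl(4).

A3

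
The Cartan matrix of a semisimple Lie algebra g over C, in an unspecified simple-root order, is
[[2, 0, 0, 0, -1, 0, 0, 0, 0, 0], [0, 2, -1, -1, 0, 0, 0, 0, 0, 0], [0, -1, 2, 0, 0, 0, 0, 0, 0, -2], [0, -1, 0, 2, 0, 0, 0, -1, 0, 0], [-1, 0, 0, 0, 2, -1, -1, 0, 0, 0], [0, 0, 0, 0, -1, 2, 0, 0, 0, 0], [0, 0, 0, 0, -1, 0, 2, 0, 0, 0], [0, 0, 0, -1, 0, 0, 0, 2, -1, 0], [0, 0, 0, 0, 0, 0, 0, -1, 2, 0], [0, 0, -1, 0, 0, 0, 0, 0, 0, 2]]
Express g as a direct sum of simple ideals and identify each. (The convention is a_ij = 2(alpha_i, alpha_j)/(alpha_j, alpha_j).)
B_6 (so(13)) + D_4 (so(8))

The diagram associated to this matrix has two connected components: the simple roots {alpha_2, alpha_3, alpha_4, alpha_8, alpha_9, alpha_10} form a chain of 6 nodes with a double edge at one end; the terminal node there is the unique short simple root (B_6), and {alpha_1, alpha_5, alpha_6, alpha_7} form a chain of 2 nodes with a fork of two nodes at one end (D_4). A semisimple Lie algebra decomposes uniquely as the direct sum of simple ideals, one per connected component of its Dynkin diagram, so g ≅ B_6 ⊕ D_4 (dimension 78 + 28 = 106).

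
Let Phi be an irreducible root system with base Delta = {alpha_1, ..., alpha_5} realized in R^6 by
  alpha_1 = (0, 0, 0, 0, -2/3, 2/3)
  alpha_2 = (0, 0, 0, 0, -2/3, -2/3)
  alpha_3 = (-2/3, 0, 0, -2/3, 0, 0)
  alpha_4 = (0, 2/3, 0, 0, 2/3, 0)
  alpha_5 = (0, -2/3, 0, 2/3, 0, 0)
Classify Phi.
Compute the Cartan integers a_ij = 2(alpha_i, alpha_j)/(alpha_j, alpha_j); the resulting 5x5 Cartan matrix is
[[2, 0, 0, -1, 0], [0, 2, 0, -1, 0], [0, 0, 2, 0, -1], [-1, -1, 0, 2, -1], [0, 0, -1, -1, 2]].
All simple roots have the same length, so the diagram is simply laced. The associated Dynkin diagram is a chain of 3 nodes with a fork of two nodes at one end (D_5), so the type is D_5 (the algebra so(10)).

type D_5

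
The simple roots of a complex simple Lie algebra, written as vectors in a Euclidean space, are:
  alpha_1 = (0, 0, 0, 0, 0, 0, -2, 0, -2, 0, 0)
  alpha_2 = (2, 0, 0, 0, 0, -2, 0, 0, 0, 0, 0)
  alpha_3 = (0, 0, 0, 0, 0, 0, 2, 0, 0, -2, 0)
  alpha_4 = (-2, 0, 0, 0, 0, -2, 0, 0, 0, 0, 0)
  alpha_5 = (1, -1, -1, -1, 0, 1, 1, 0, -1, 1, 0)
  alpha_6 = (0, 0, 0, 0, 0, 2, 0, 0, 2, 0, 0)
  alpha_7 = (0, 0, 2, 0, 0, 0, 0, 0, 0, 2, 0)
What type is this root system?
Compute the Cartan integers a_ij = 2(alpha_i, alpha_j)/(alpha_j, alpha_j); the resulting 7x7 Cartan matrix is
[[2, 0, -1, 0, 0, -1, 0], [0, 2, 0, 0, 0, -1, 0], [-1, 0, 2, 0, 0, 0, -1], [0, 0, 0, 2, -1, -1, 0], [0, 0, 0, -1, 2, 0, 0], [-1, -1, 0, -1, 0, 2, 0], [0, 0, -1, 0, 0, 0, 2]].
All simple roots have the same length, so the diagram is simply laced. The associated Dynkin diagram is a chain of 6 nodes with one extra node attached to the third node from one end (E_7), so the type is E_7.

E7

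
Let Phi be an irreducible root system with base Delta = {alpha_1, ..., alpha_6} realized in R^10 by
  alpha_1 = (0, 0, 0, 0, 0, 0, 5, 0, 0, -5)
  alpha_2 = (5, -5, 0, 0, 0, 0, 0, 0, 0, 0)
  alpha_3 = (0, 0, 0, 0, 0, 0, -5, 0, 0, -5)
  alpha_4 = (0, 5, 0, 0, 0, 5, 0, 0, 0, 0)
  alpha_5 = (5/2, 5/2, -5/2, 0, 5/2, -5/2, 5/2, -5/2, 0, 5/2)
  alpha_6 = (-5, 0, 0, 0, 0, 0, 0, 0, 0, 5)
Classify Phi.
E6

Compute the Cartan integers a_ij = 2(alpha_i, alpha_j)/(alpha_j, alpha_j); the resulting 6x6 Cartan matrix is
[[2, 0, 0, 0, 0, -1], [0, 2, 0, -1, 0, -1], [0, 0, 2, 0, -1, -1], [0, -1, 0, 2, 0, 0], [0, 0, -1, 0, 2, 0], [-1, -1, -1, 0, 0, 2]].
All simple roots have the same length, so the diagram is simply laced. The associated Dynkin diagram is a chain of 5 nodes with one extra node attached to the third node from one end (E_6), so the type is E_6.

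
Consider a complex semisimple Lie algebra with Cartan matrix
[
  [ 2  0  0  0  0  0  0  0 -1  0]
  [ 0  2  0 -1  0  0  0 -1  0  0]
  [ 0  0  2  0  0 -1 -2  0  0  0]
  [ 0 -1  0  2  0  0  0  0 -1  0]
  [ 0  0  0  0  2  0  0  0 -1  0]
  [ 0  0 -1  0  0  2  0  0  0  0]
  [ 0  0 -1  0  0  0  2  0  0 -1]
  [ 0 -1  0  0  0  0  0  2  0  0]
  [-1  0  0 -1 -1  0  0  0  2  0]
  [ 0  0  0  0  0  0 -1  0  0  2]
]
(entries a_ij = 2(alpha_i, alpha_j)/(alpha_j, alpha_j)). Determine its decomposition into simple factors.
D_6 (so(12)) + F_4

The diagram associated to this matrix has two connected components: the simple roots {alpha_1, alpha_2, alpha_4, alpha_5, alpha_8, alpha_9} form a chain of 4 nodes with a fork of two nodes at one end (D_6), and {alpha_3, alpha_6, alpha_7, alpha_10} form a chain of 4 nodes with a double edge between the middle two (F_4). A semisimple Lie algebra decomposes uniquely as the direct sum of simple ideals, one per connected component of its Dynkin diagram, so g ≅ D_6 ⊕ F_4 (dimension 66 + 52 = 118).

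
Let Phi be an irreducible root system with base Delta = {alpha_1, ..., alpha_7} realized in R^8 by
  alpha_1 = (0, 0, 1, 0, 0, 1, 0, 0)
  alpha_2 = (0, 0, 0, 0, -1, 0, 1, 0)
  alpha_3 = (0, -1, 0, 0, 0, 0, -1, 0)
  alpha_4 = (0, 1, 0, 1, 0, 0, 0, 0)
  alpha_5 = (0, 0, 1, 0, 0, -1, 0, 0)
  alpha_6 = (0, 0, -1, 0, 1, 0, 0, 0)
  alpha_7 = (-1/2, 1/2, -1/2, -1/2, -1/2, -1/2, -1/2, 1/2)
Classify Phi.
Compute the Cartan integers a_ij = 2(alpha_i, alpha_j)/(alpha_j, alpha_j); the resulting 7x7 Cartan matrix is
[[2, 0, 0, 0, 0, -1, -1], [0, 2, -1, 0, 0, -1, 0], [0, -1, 2, -1, 0, 0, 0], [0, 0, -1, 2, 0, 0, 0], [0, 0, 0, 0, 2, -1, 0], [-1, -1, 0, 0, -1, 2, 0], [-1, 0, 0, 0, 0, 0, 2]].
All simple roots have the same length, so the diagram is simply laced. The associated Dynkin diagram is a chain of 6 nodes with one extra node attached to the third node from one end (E_7), so the type is E_7.

E_7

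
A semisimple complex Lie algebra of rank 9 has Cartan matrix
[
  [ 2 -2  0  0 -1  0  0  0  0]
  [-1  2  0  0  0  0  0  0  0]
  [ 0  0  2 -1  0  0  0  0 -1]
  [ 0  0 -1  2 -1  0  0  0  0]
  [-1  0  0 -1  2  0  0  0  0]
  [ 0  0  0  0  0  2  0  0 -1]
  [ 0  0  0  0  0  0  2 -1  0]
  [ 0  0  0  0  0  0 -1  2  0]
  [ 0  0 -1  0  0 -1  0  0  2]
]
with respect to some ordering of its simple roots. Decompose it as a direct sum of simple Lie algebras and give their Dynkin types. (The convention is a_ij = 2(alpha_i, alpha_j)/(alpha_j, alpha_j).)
A2 ⊕ B7

The diagram associated to this matrix has two connected components: the simple roots {alpha_7, alpha_8} form a chain of 2 nodes with single edges (A_2), and {alpha_1, alpha_2, alpha_3, alpha_4, alpha_5, alpha_6, alpha_9} form a chain of 7 nodes with a double edge at one end; the terminal node there is the unique short simple root (B_7). A semisimple Lie algebra decomposes uniquely as the direct sum of simple ideals, one per connected component of its Dynkin diagram, so g ≅ A_2 ⊕ B_7 (dimension 8 + 105 = 113).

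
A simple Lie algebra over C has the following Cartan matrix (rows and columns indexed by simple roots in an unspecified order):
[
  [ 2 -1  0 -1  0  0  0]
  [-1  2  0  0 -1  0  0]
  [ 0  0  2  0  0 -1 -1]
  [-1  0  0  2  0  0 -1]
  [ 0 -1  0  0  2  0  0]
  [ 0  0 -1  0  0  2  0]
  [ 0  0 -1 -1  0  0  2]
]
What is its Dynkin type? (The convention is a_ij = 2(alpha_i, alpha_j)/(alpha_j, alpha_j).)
A_7 (sl(8))

The matrix has rank 7 with 2's on the diagonal. Reading the off-diagonal entries as Dynkin edges (a single edge where a_ij = a_ji = -1; a double or triple edge where a_ij * a_ji = 2 or 3), the diagram is a chain of 7 nodes with single edges (A_7). One simple-root ordering that puts it in standard form is (alpha_6, alpha_3, alpha_7, alpha_4, alpha_1, alpha_2, alpha_5). So the algebra is type A_7, i.e. sl(8).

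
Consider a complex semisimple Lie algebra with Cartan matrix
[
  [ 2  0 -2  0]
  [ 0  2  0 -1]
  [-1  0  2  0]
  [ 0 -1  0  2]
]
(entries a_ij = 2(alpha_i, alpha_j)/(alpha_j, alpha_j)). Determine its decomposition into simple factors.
A_2 ⊕ B_2

The diagram associated to this matrix has two connected components: the simple roots {alpha_2, alpha_4} form a chain of 2 nodes with single edges (A_2), and {alpha_1, alpha_3} form a chain of 2 nodes with a double edge at one end; the terminal node there is the unique short simple root (B_2). A semisimple Lie algebra decomposes uniquely as the direct sum of simple ideals, one per connected component of its Dynkin diagram, so g ≅ A_2 ⊕ B_2 (dimension 8 + 10 = 18).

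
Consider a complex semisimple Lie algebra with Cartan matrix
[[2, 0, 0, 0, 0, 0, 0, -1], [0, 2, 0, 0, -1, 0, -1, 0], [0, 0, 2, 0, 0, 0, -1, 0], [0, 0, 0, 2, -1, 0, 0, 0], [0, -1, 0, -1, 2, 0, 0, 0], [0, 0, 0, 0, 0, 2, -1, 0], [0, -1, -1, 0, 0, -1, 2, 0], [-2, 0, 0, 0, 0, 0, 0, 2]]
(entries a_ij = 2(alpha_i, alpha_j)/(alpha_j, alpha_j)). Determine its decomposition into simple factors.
The diagram associated to this matrix has two connected components: the simple roots {alpha_1, alpha_8} form a chain of 2 nodes with a double edge at one end; the terminal node there is the unique short simple root (B_2), and {alpha_2, alpha_3, alpha_4, alpha_5, alpha_6, alpha_7} form a chain of 4 nodes with a fork of two nodes at one end (D_6). A semisimple Lie algebra decomposes uniquely as the direct sum of simple ideals, one per connected component of its Dynkin diagram, so g ≅ B_2 ⊕ D_6 (dimension 10 + 66 = 76).

type B_2 ⊕ type D_6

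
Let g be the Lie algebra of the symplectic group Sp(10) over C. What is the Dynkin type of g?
This is sp(10), which has dimension 10(10+1)/2 = 55 and rank 10/2 = 5. In the classification of classical Lie algebras, the symplectic algebra sp(2n) has type C_n; here n = 5, so the Dynkin diagram is a chain of 5 nodes with a double edge at one end; the terminal node there is the unique long simple root (C_5). Hence the type is C_5.

C_5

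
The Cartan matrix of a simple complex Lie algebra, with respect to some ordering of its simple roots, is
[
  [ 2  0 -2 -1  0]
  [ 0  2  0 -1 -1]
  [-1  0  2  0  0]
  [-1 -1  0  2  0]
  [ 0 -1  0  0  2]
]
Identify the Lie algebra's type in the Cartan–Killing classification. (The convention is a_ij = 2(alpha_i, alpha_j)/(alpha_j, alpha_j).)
The matrix has rank 5 with 2's on the diagonal. Reading the off-diagonal entries as Dynkin edges (a single edge where a_ij = a_ji = -1; a double or triple edge where a_ij * a_ji = 2 or 3), the diagram is a chain of 5 nodes with a double edge at one end; the terminal node there is the unique short simple root (B_5). One simple-root ordering that puts it in standard form is (alpha_5, alpha_2, alpha_4, alpha_1, alpha_3). So the algebra is type B_5, i.e. so(11).

B_5 (so(11))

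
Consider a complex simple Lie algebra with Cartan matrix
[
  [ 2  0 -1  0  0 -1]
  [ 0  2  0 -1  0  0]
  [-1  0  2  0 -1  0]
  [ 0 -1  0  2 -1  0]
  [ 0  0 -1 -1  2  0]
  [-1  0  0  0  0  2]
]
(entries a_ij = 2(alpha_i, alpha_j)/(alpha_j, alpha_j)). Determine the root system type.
A_6

The matrix has rank 6 with 2's on the diagonal. Reading the off-diagonal entries as Dynkin edges (a single edge where a_ij = a_ji = -1; a double or triple edge where a_ij * a_ji = 2 or 3), the diagram is a chain of 6 nodes with single edges (A_6). One simple-root ordering that puts it in standard form is (alpha_2, alpha_4, alpha_5, alpha_3, alpha_1, alpha_6). So the algebra is type A_6, i.e. sl(7).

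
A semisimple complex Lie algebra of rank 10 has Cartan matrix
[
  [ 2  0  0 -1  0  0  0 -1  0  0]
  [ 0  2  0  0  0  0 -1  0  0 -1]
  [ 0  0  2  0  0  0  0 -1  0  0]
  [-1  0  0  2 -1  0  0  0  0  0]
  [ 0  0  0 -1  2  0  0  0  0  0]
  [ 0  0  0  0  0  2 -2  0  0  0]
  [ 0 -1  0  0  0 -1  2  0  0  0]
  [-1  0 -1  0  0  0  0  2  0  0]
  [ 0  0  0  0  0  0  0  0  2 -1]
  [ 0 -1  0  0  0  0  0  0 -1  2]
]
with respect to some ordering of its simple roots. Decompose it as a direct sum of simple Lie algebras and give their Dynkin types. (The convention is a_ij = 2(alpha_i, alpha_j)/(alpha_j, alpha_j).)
A_5 + C_5

The diagram associated to this matrix has two connected components: the simple roots {alpha_1, alpha_3, alpha_4, alpha_5, alpha_8} form a chain of 5 nodes with single edges (A_5), and {alpha_2, alpha_6, alpha_7, alpha_9, alpha_10} form a chain of 5 nodes with a double edge at one end; the terminal node there is the unique long simple root (C_5). A semisimple Lie algebra decomposes uniquely as the direct sum of simple ideals, one per connected component of its Dynkin diagram, so g ≅ A_5 ⊕ C_5 (dimension 35 + 55 = 90).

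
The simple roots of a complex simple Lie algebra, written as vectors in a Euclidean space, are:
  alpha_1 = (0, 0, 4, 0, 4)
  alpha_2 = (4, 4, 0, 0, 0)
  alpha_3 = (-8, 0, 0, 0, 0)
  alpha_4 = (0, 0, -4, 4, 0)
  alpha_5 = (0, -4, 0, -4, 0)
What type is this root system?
Compute the Cartan integers a_ij = 2(alpha_i, alpha_j)/(alpha_j, alpha_j); the resulting 5x5 Cartan matrix is
[[2, 0, 0, -1, 0], [0, 2, -1, 0, -1], [0, -2, 2, 0, 0], [-1, 0, 0, 2, -1], [0, -1, 0, -1, 2]].
The roots have two lengths (squared-length ratio 2:1); the short ones are alpha_{1,2,4,5}. The associated Dynkin diagram is a chain of 5 nodes with a double edge at one end; the terminal node there is the unique long simple root (C_5), so the type is C_5 (the algebra sp(10)).

C_5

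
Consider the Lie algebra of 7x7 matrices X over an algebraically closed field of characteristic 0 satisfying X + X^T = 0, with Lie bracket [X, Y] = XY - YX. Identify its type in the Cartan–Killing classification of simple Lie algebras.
This is so(7) with 7 odd, which has dimension 7(7-1)/2 = 21 and rank (7-1)/2 = 3. In the classification of classical Lie algebras, the orthogonal algebra so(2n+1) in an odd number of variables has type B_n; here n = 3, so the Dynkin diagram is a chain of 3 nodes with a double edge at one end; the terminal node there is the unique short simple root (B_3). Hence the type is B_3.

B_3 (so(7))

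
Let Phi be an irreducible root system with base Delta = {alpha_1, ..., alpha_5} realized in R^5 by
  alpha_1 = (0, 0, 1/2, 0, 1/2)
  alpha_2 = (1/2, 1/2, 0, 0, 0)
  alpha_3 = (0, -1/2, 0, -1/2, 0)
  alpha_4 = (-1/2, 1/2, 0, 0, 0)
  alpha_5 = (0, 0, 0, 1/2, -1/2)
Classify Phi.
D_5

Compute the Cartan integers a_ij = 2(alpha_i, alpha_j)/(alpha_j, alpha_j); the resulting 5x5 Cartan matrix is
[[2, 0, 0, 0, -1], [0, 2, -1, 0, 0], [0, -1, 2, -1, -1], [0, 0, -1, 2, 0], [-1, 0, -1, 0, 2]].
All simple roots have the same length, so the diagram is simply laced. The associated Dynkin diagram is a chain of 3 nodes with a fork of two nodes at one end (D_5), so the type is D_5 (the algebra so(10)).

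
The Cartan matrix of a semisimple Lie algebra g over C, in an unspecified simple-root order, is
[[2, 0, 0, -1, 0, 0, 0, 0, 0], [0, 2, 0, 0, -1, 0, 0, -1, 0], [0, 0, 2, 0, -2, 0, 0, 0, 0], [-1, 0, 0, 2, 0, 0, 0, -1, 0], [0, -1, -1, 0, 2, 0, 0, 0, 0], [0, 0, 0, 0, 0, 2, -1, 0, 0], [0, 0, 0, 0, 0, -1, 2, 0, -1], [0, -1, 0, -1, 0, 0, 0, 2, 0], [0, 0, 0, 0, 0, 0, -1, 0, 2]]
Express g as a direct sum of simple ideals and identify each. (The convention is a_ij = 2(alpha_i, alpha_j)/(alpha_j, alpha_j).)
The diagram associated to this matrix has two connected components: the simple roots {alpha_6, alpha_7, alpha_9} form a chain of 3 nodes with single edges (A_3), and {alpha_1, alpha_2, alpha_3, alpha_4, alpha_5, alpha_8} form a chain of 6 nodes with a double edge at one end; the terminal node there is the unique long simple root (C_6). A semisimple Lie algebra decomposes uniquely as the direct sum of simple ideals, one per connected component of its Dynkin diagram, so g ≅ A_3 ⊕ C_6 (dimension 15 + 78 = 93).

A_3 + C_6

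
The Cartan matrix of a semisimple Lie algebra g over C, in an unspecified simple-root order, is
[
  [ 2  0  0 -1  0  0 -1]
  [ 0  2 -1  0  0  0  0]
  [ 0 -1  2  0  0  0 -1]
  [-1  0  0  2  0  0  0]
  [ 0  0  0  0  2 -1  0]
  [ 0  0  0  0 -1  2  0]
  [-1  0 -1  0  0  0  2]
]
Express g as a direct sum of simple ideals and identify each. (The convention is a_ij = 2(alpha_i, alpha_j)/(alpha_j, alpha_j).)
The diagram associated to this matrix has two connected components: the simple roots {alpha_5, alpha_6} form a chain of 2 nodes with single edges (A_2), and {alpha_1, alpha_2, alpha_3, alpha_4, alpha_7} form a chain of 5 nodes with single edges (A_5). A semisimple Lie algebra decomposes uniquely as the direct sum of simple ideals, one per connected component of its Dynkin diagram, so g ≅ A_2 ⊕ A_5 (dimension 8 + 35 = 43).

type A_2 ⊕ type A_5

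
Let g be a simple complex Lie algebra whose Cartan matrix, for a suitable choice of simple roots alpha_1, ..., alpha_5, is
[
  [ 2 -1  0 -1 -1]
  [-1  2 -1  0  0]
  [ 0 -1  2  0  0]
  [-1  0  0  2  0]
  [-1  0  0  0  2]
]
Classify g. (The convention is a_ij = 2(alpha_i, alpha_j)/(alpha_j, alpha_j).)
D_5

The matrix has rank 5 with 2's on the diagonal. Reading the off-diagonal entries as Dynkin edges (a single edge where a_ij = a_ji = -1; a double or triple edge where a_ij * a_ji = 2 or 3), the diagram is a chain of 3 nodes with a fork of two nodes at one end (D_5). One simple-root ordering that puts it in standard form is (alpha_3, alpha_2, alpha_1, alpha_4, alpha_5). So the algebra is type D_5, i.e. so(10).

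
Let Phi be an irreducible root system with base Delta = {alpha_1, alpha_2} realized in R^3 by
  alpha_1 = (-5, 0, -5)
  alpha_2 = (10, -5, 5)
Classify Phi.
Compute the Cartan integers a_ij = 2(alpha_i, alpha_j)/(alpha_j, alpha_j); the resulting 2x2 Cartan matrix is
[[2, -1], [-3, 2]].
The roots have two lengths (squared-length ratio 3:1); the short ones are alpha_{1}. The associated Dynkin diagram is two nodes joined by a triple edge (G_2), so the type is G_2.

G_2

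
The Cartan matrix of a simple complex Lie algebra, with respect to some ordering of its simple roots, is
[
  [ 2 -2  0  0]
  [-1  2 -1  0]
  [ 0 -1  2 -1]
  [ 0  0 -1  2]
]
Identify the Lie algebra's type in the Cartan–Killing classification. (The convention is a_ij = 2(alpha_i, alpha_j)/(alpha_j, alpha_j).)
The matrix has rank 4 with 2's on the diagonal. Reading the off-diagonal entries as Dynkin edges (a single edge where a_ij = a_ji = -1; a double or triple edge where a_ij * a_ji = 2 or 3), the diagram is a chain of 4 nodes with a double edge at one end; the terminal node there is the unique long simple root (C_4). One simple-root ordering that puts it in standard form is (alpha_4, alpha_3, alpha_2, alpha_1). So the algebra is type C_4, i.e. sp(8).

C_4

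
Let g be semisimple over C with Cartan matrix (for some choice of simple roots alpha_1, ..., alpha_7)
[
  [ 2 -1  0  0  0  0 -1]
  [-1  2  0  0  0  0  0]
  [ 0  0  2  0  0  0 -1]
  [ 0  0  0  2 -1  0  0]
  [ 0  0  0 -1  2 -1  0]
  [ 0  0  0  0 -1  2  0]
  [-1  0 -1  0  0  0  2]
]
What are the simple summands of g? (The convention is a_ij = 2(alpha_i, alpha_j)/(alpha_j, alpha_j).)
A_3 (sl(4)) ⊕ A_4 (sl(5))

The diagram associated to this matrix has two connected components: the simple roots {alpha_4, alpha_5, alpha_6} form a chain of 3 nodes with single edges (A_3), and {alpha_1, alpha_2, alpha_3, alpha_7} form a chain of 4 nodes with single edges (A_4). A semisimple Lie algebra decomposes uniquely as the direct sum of simple ideals, one per connected component of its Dynkin diagram, so g ≅ A_3 ⊕ A_4 (dimension 15 + 24 = 39).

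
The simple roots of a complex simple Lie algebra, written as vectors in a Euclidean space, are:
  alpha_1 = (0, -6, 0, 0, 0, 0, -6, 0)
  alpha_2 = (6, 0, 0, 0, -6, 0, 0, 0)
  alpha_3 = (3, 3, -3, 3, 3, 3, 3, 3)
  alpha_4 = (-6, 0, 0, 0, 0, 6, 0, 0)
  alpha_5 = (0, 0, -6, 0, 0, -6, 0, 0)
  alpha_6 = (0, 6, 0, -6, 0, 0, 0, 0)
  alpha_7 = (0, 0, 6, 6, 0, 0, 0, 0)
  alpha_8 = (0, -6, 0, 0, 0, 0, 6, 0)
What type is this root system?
type E_8

Compute the Cartan integers a_ij = 2(alpha_i, alpha_j)/(alpha_j, alpha_j); the resulting 8x8 Cartan matrix is
[[2, 0, -1, 0, 0, -1, 0, 0], [0, 2, 0, -1, 0, 0, 0, 0], [-1, 0, 2, 0, 0, 0, 0, 0], [0, -1, 0, 2, -1, 0, 0, 0], [0, 0, 0, -1, 2, 0, -1, 0], [-1, 0, 0, 0, 0, 2, -1, -1], [0, 0, 0, 0, -1, -1, 2, 0], [0, 0, 0, 0, 0, -1, 0, 2]].
All simple roots have the same length, so the diagram is simply laced. The associated Dynkin diagram is a chain of 7 nodes with one extra node attached to the third node from one end (E_8), so the type is E_8.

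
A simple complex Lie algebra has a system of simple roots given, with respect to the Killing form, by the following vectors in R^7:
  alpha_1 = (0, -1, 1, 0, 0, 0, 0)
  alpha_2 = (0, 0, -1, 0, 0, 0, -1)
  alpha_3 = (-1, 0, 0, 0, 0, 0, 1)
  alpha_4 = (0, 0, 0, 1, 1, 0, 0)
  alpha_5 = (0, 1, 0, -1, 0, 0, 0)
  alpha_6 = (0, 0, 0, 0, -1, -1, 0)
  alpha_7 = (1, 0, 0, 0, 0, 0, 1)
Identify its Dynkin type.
D_7 (so(14))

Compute the Cartan integers a_ij = 2(alpha_i, alpha_j)/(alpha_j, alpha_j); the resulting 7x7 Cartan matrix is
[[2, -1, 0, 0, -1, 0, 0], [-1, 2, -1, 0, 0, 0, -1], [0, -1, 2, 0, 0, 0, 0], [0, 0, 0, 2, -1, -1, 0], [-1, 0, 0, -1, 2, 0, 0], [0, 0, 0, -1, 0, 2, 0], [0, -1, 0, 0, 0, 0, 2]].
All simple roots have the same length, so the diagram is simply laced. The associated Dynkin diagram is a chain of 5 nodes with a fork of two nodes at one end (D_7), so the type is D_7 (the algebra so(14)).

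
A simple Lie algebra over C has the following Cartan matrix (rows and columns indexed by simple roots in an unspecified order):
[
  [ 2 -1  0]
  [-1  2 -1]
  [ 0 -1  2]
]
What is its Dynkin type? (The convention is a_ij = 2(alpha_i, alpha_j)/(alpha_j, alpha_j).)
The matrix has rank 3 with 2's on the diagonal. Reading the off-diagonal entries as Dynkin edges (a single edge where a_ij = a_ji = -1; a double or triple edge where a_ij * a_ji = 2 or 3), the diagram is a chain of 3 nodes with single edges (A_3). One simple-root ordering that puts it in standard form is (alpha_3, alpha_2, alpha_1). So the algebra is type A_3, i.e. sl(4).

A_3 (sl(4))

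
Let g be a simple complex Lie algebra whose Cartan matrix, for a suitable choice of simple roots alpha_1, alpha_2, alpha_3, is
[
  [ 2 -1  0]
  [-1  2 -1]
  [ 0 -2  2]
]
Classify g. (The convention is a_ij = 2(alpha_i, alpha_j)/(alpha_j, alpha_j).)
The matrix has rank 3 with 2's on the diagonal. Reading the off-diagonal entries as Dynkin edges (a single edge where a_ij = a_ji = -1; a double or triple edge where a_ij * a_ji = 2 or 3), the diagram is a chain of 3 nodes with a double edge at one end; the terminal node there is the unique long simple root (C_3). One simple-root ordering that puts it in standard form is (alpha_1, alpha_2, alpha_3). So the algebra is type C_3, i.e. sp(6).

C_3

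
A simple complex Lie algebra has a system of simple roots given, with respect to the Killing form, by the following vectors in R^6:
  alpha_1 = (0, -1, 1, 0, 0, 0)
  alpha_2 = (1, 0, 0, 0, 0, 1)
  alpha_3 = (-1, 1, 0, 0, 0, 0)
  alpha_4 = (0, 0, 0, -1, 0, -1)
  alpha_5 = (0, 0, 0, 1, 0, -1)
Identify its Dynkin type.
type D_5

Compute the Cartan integers a_ij = 2(alpha_i, alpha_j)/(alpha_j, alpha_j); the resulting 5x5 Cartan matrix is
[[2, 0, -1, 0, 0], [0, 2, -1, -1, -1], [-1, -1, 2, 0, 0], [0, -1, 0, 2, 0], [0, -1, 0, 0, 2]].
All simple roots have the same length, so the diagram is simply laced. The associated Dynkin diagram is a chain of 3 nodes with a fork of two nodes at one end (D_5), so the type is D_5 (the algebra so(10)).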